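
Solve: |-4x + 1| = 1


An absolute value equation |expr| = 1 gives two cases:
Case 1: -4x + 1 = 1
  -4x = 0, so x = 0
Case 2: -4x + 1 = -1
  -4x = -2, so x = 1/2

x = 0, x = 1/2


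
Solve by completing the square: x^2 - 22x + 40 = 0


Start: x^2 - 22x + 40 = 0
Move constant: x^2 - 22x = -40
Half of -22 is -11, squared is 121
Add 121 to both sides: x^2 - 22x + 121 = 81
(x - 11)^2 = 81
x - 11 = ±9
x = 11 + 9 = 20 or x = 11 - 9 = 2

x = 2, x = 20


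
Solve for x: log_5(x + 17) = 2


Convert to exponential form: x + 17 = 5^2 = 25
x = 25 - 17 = 8
Check: log_5(8 + 17) = log_5(25) = log_5(25) = 2 ✓

x = 8


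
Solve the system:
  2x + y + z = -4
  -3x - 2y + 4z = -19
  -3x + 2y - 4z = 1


Using Cramer's rule. Expand each determinant along the first row.
D  = 2*[(-2)*(-4) - 4*2] - 1*[(-3)*(-4) - 4*(-3)] + 1*[(-3)*2 - (-2)*(-3)]
  = 2*(0) - 1*(24) + 1*(-12) = -36
Dx = (-4)*[(-2)*(-4) - 4*2] - 1*[(-19)*(-4) - 4*1] + 1*[(-19)*2 - (-2)*1]
  = (-4)*(0) - 1*(72) + 1*(-36) = -108
Dy = 2*[(-19)*(-4) - 4*1] - (-4)*[(-3)*(-4) - 4*(-3)] + 1*[(-3)*1 - (-19)*(-3)]
  = 2*(72) - (-4)*(24) + 1*(-60) = 180
Dz = 2*[(-2)*1 - (-19)*2] - 1*[(-3)*1 - (-19)*(-3)] + (-4)*[(-3)*2 - (-2)*(-3)]
  = 2*(36) - 1*(-60) + (-4)*(-12) = 180
x = Dx/D = -108/-36 = 3, y = Dy/D = 180/-36 = -5, z = Dz/D = 180/-36 = -5
Check eq1: (2)(3) + (1)(-5) + (1)(-5) = -4 = -4 ✓
Check eq2: (-3)(3) + (-2)(-5) + (4)(-5) = -19 = -19 ✓
Check eq3: (-3)(3) + (2)(-5) + (-4)(-5) = 1 = 1 ✓

x = 3, y = -5, z = -5


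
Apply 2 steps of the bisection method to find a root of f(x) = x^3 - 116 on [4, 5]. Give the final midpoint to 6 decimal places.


f(x) = x^3 - 116
f(4) = -52 < 0
f(5) = 9 > 0

Step 1: midpoint = (4.000000 + 5.000000)/2 = 4.500000
  f(4.500000) = -24.875000
  f(mid) < 0, so root is in [4.500000, 5.000000]

Step 2: midpoint = (4.500000 + 5.000000)/2 = 4.750000
  f(4.750000) = -8.828125
  f(mid) < 0, so root is in [4.750000, 5.000000]

midpoint = 4.750000


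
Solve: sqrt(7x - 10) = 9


Square both sides: 7x - 10 = 9^2 = 81
7x = 81 + 10 = 91
x = 13
Check: sqrt(7*13 - 10) = sqrt(81) = 9 ✓

x = 13


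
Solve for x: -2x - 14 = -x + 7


Starting with: -2x - 14 = -x + 7
Move all x terms to left: (-2 + 1)x = 7 + 14
Simplify: -x = 21
Divide both sides by -1: x = -21

x = -21


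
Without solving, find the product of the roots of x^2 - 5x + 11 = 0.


By Vieta's formulas for ax^2 + bx + c = 0:
  Sum of roots = -b/a
  Product of roots = c/a

Here a = 1, b = -5, c = 11
Sum = -(-5)/1 = 5
Product = 11/1 = 11

Product = 11


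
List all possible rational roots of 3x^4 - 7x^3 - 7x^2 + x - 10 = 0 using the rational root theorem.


Rational root theorem: possible roots are ±p/q where:
  p divides the constant term (-10): p ∈ {1, 2, 5, 10}
  q divides the leading coefficient (3): q ∈ {1, 3}

All possible rational roots: -10, -5, -10/3, -2, -5/3, -1, -2/3, -1/3, 1/3, 2/3, 1, 5/3, 2, 10/3, 5, 10

-10, -5, -10/3, -2, -5/3, -1, -2/3, -1/3, 1/3, 2/3, 1, 5/3, 2, 10/3, 5, 10


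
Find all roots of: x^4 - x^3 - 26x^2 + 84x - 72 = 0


Let p(x) = x^4 - x^3 - 26x^2 + 84x - 72. By the rational root theorem (leading coefficient 1), any rational root is an integer divisor of 72: try ±1, ±2, ... in turn.
Test x = 1: value = -14 ≠ 0.
Test x = -1: value = -180 ≠ 0.
Test x = 2: value = 0 ✓, so (x - 2) is a factor.
Synthetic division by (x - 2): bring down 1; 1(2) - 1 = 1; 1(2) - 26 = -24; (-24)(2) + 84 = 36; 36(2) - 72 = 0 → quotient x^3 + x^2 - 24x + 36, remainder 0.
Continue with the quotient x^3 + x^2 - 24x + 36 (candidates must divide 36; re-test x = 2 first in case it repeats).
Test x = 2: value = 0 ✓, so (x - 2) is a factor.
Synthetic division by (x - 2): bring down 1; 1(2) + 1 = 3; 3(2) - 24 = -18; (-18)(2) + 36 = 0 → quotient x^2 + 3x - 18, remainder 0.
Solve the quadratic x^2 + 3x - 18 = 0: discriminant = 3^2 - 4(1)(-18) = 9 + 72 = 81.
sqrt(81) = 9, so x = (-3 ± 9)/2: x = 3 or x = -6.
Collecting all roots found:

x = -6, x = 2 (multiplicity 2), x = 3


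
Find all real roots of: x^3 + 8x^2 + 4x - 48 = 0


Let p(x) = x^3 + 8x^2 + 4x - 48. By the rational root theorem (leading coefficient 1), any rational root is an integer divisor of 48: try ±1, ±2, ... in turn.
Test x = 1: value = -35 ≠ 0.
Test x = -1: value = -45 ≠ 0.
Test x = 2: value = 0 ✓, so (x - 2) is a factor.
Synthetic division by (x - 2): bring down 1; 1(2) + 8 = 10; 10(2) + 4 = 24; 24(2) - 48 = 0 → quotient x^2 + 10x + 24, remainder 0.
Solve the quadratic x^2 + 10x + 24 = 0: discriminant = 10^2 - 4(1)(24) = 100 - 96 = 4.
sqrt(4) = 2, so x = (-10 ± 2)/2: x = -4 or x = -6.

x = -6, x = -4, x = 2


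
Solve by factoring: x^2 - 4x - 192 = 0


We need two numbers that multiply to -192 and add to -4.
Those numbers are 12 and -16 (since 12 * (-16) = -192 and 12 + (-16) = -4).
So x^2 - 4x - 192 = (x + 12)(x - 16) = 0
Setting each factor to zero: x = -12 or x = 16

x = -12, x = 16


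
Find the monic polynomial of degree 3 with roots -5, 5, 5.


A monic polynomial with roots -5, 5, 5 is:
p(x) = (x + 5)(x - 5)(x - 5)
After multiplying by (x + 5): x + 5
After multiplying by (x - 5): x^2 - 25
After multiplying by (x - 5): x^3 - 5x^2 - 25x + 125

x^3 - 5x^2 - 25x + 125


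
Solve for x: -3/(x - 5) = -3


Multiply both sides by (x - 5): -3 = -3(x - 5)
Distribute: -3 = -3x + 15
-3x = -3 - 15 = -18
x = 6

x = 6


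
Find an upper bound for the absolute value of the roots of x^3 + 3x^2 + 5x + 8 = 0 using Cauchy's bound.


Cauchy's bound: all roots r satisfy |r| <= 1 + max(|a_i/a_n|) for i = 0,...,n-1
where a_n is the leading coefficient.

Coefficients: [1, 3, 5, 8]
Leading coefficient a_n = 1
Ratios |a_i/a_n|: 3, 5, 8
Maximum ratio: 8
Cauchy's bound: |r| <= 1 + 8 = 9

Upper bound = 9


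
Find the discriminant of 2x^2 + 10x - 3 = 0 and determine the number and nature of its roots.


For ax^2 + bx + c = 0, discriminant D = b^2 - 4ac
Here a = 2, b = 10, c = -3
D = (10)^2 - 4(2)(-3) = 100 + 24 = 124

D = 124 > 0 but not a perfect square
The equation has 2 distinct real irrational roots.

Discriminant = 124, 2 distinct real irrational roots


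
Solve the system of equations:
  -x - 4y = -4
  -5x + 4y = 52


Using Cramer's rule:
Determinant D = (-1)(4) - (-5)(-4) = -4 - 20 = -24
Dx = (-4)(4) - (52)(-4) = -16 + 208 = 192
Dy = (-1)(52) - (-5)(-4) = -52 - 20 = -72
x = Dx/D = 192/-24 = -8
y = Dy/D = -72/-24 = 3

x = -8, y = 3


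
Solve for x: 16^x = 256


Express both sides with the same base.
256 = 16^2
Since the bases match: x = 2

x = 2


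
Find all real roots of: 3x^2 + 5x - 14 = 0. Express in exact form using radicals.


Using the quadratic formula: x = (-b ± sqrt(b^2 - 4ac)) / (2a)
Here a = 3, b = 5, c = -14
Discriminant = b^2 - 4ac = 5^2 - 4(3)(-14) = 25 + 168 = 193
Since discriminant = 193 > 0, there are two real roots.
x = (-5 ± sqrt(193)) / 6
Numerically: x ≈ 1.4821 or x ≈ -3.1487

x = (-5 + sqrt(193)) / 6 or x = (-5 - sqrt(193)) / 6


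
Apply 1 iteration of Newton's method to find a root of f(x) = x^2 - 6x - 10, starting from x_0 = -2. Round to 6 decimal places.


Newton's method: x_(n+1) = x_n - f(x_n)/f'(x_n)
f(x) = x^2 - 6x - 10
f'(x) = 2x - 6

Iteration 1:
  f(-2.000000) = 6.000000
  f'(-2.000000) = -10.000000
  x_1 = -2.000000 - (6.000000)/(-10.000000) = -1.400000

x_1 = -1.400000


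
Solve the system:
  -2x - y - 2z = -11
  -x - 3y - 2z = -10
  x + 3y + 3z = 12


Using Cramer's rule. Expand each determinant along the first row.
D  = (-2)*[(-3)*3 - (-2)*3] - (-1)*[(-1)*3 - (-2)*1] + (-2)*[(-1)*3 - (-3)*1]
  = (-2)*(-3) - (-1)*(-1) + (-2)*(0) = 5
Dx = (-11)*[(-3)*3 - (-2)*3] - (-1)*[(-10)*3 - (-2)*12] + (-2)*[(-10)*3 - (-3)*12]
  = (-11)*(-3) - (-1)*(-6) + (-2)*(6) = 15
Dy = (-2)*[(-10)*3 - (-2)*12] - (-11)*[(-1)*3 - (-2)*1] + (-2)*[(-1)*12 - (-10)*1]
  = (-2)*(-6) - (-11)*(-1) + (-2)*(-2) = 5
Dz = (-2)*[(-3)*12 - (-10)*3] - (-1)*[(-1)*12 - (-10)*1] + (-11)*[(-1)*3 - (-3)*1]
  = (-2)*(-6) - (-1)*(-2) + (-11)*(0) = 10
x = Dx/D = 15/5 = 3, y = Dy/D = 5/5 = 1, z = Dz/D = 10/5 = 2
Check eq1: (-2)(3) + (-1)(1) + (-2)(2) = -11 = -11 ✓
Check eq2: (-1)(3) + (-3)(1) + (-2)(2) = -10 = -10 ✓
Check eq3: (1)(3) + (3)(1) + (3)(2) = 12 = 12 ✓

x = 3, y = 1, z = 2


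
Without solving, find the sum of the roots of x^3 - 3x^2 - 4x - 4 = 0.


By Vieta's formulas for x^3 + bx^2 + cx + d = 0:
  r1 + r2 + r3 = -b/a = 3
  r1*r2 + r1*r3 + r2*r3 = c/a = -4
  r1*r2*r3 = -d/a = 4


Sum = 3


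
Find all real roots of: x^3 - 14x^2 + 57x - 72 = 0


Let p(x) = x^3 - 14x^2 + 57x - 72. By the rational root theorem (leading coefficient 1), any rational root is an integer divisor of 72: try ±1, ±2, ... in turn.
Test x = 1: value = -28 ≠ 0.
Test x = -1: value = -144 ≠ 0.
Test x = 2: value = -6 ≠ 0.
Test x = -2: value = -250 ≠ 0.
Test x = 3: value = 0 ✓, so (x - 3) is a factor.
Synthetic division by (x - 3): bring down 1; 1(3) - 14 = -11; (-11)(3) + 57 = 24; 24(3) - 72 = 0 → quotient x^2 - 11x + 24, remainder 0.
Solve the quadratic x^2 - 11x + 24 = 0: discriminant = (-11)^2 - 4(1)(24) = 121 - 96 = 25.
sqrt(25) = 5, so x = (11 ± 5)/2: x = 8 or x = 3.

x = 3 (multiplicity 2), x = 8


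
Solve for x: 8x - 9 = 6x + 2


Starting with: 8x - 9 = 6x + 2
Move all x terms to left: (8 - 6)x = 2 + 9
Simplify: 2x = 11
Divide both sides by 2: x = 11/2

x = 11/2


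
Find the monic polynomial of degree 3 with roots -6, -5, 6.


A monic polynomial with roots -6, -5, 6 is:
p(x) = (x + 6)(x + 5)(x - 6)
After multiplying by (x + 6): x + 6
After multiplying by (x + 5): x^2 + 11x + 30
After multiplying by (x - 6): x^3 + 5x^2 - 36x - 180

x^3 + 5x^2 - 36x - 180


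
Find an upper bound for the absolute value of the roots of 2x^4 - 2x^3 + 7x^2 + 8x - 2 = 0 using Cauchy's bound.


Cauchy's bound: all roots r satisfy |r| <= 1 + max(|a_i/a_n|) for i = 0,...,n-1
where a_n is the leading coefficient.

Coefficients: [2, -2, 7, 8, -2]
Leading coefficient a_n = 2
Ratios |a_i/a_n|: 1, 7/2, 4, 1
Maximum ratio: 4
Cauchy's bound: |r| <= 1 + 4 = 5

Upper bound = 5


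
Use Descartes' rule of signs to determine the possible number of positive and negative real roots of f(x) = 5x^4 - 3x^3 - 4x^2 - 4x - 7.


Descartes' rule of signs:

For positive roots, count sign changes in f(x) = 5x^4 - 3x^3 - 4x^2 - 4x - 7:
Signs of coefficients: +, -, -, -, -
Number of sign changes: 1
Possible positive real roots: 1

For negative roots, examine f(-x) = 5x^4 + 3x^3 - 4x^2 + 4x - 7:
Signs of coefficients: +, +, -, +, -
Number of sign changes: 3
Possible negative real roots: 3, 1

Positive roots: 1; Negative roots: 3 or 1


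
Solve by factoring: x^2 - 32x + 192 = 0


We need two numbers that multiply to 192 and add to -32.
Those numbers are -24 and -8 (since (-24) * (-8) = 192 and (-24) + (-8) = -32).
So x^2 - 32x + 192 = (x - 24)(x - 8) = 0
Setting each factor to zero: x = 24 or x = 8

x = 8, x = 24


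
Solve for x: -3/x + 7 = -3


Subtract 7 from both sides: -3/x = -10
Multiply both sides by x: -3 = -10 * x
Divide by -10: x = 3/10

x = 3/10


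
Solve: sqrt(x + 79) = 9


Square both sides: x + 79 = 9^2 = 81
x = 81 - 79 = 2
x = 2
Check: sqrt(1*2 + 79) = sqrt(81) = 9 ✓

x = 2


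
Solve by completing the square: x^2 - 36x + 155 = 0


Start: x^2 - 36x + 155 = 0
Move constant: x^2 - 36x = -155
Half of -36 is -18, squared is 324
Add 324 to both sides: x^2 - 36x + 324 = 169
(x - 18)^2 = 169
x - 18 = ±13
x = 18 + 13 = 31 or x = 18 - 13 = 5

x = 5, x = 31


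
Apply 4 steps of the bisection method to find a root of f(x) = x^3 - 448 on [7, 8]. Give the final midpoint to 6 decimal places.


f(x) = x^3 - 448
f(7) = -105 < 0
f(8) = 64 > 0

Step 1: midpoint = (7.000000 + 8.000000)/2 = 7.500000
  f(7.500000) = -26.125000
  f(mid) < 0, so root is in [7.500000, 8.000000]

Step 2: midpoint = (7.500000 + 8.000000)/2 = 7.750000
  f(7.750000) = 17.484375
  f(mid) > 0, so root is in [7.500000, 7.750000]

Step 3: midpoint = (7.500000 + 7.750000)/2 = 7.625000
  f(7.625000) = -4.677734
  f(mid) < 0, so root is in [7.625000, 7.750000]

Step 4: midpoint = (7.625000 + 7.750000)/2 = 7.687500
  f(7.687500) = 6.313232
  f(mid) > 0, so root is in [7.625000, 7.687500]

midpoint = 7.687500


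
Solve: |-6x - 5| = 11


An absolute value equation |expr| = 11 gives two cases:
Case 1: -6x - 5 = 11
  -6x = 16, so x = -8/3
Case 2: -6x - 5 = -11
  -6x = -6, so x = 1

x = -8/3, x = 1


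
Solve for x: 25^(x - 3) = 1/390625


Express both sides with the same base.
1/390625 = 25^(-4)
Since the bases match, equate exponents: x - 3 = -4
So x = -4 - (-3) = -1

x = -1


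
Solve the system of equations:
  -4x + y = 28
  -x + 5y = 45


Using Cramer's rule:
Determinant D = (-4)(5) - (-1)(1) = -20 + 1 = -19
Dx = (28)(5) - (45)(1) = 140 - 45 = 95
Dy = (-4)(45) - (-1)(28) = -180 + 28 = -152
x = Dx/D = 95/-19 = -5
y = Dy/D = -152/-19 = 8

x = -5, y = 8


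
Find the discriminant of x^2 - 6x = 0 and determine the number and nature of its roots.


For ax^2 + bx + c = 0, discriminant D = b^2 - 4ac
Here a = 1, b = -6, c = 0
D = (-6)^2 - 4(1)(0) = 36 - 0 = 36

D = 36 > 0 and is a perfect square (sqrt = 6)
The equation has 2 distinct real rational roots.

Discriminant = 36, 2 distinct real rational roots


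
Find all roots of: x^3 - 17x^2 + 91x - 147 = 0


Let p(x) = x^3 - 17x^2 + 91x - 147. By the rational root theorem (leading coefficient 1), any rational root is an integer divisor of 147: try ±1, ±2, ... in turn.
Test x = 1: value = -72 ≠ 0.
Test x = -1: value = -256 ≠ 0.
Test x = 3: value = 0 ✓, so (x - 3) is a factor.
Synthetic division by (x - 3): bring down 1; 1(3) - 17 = -14; (-14)(3) + 91 = 49; 49(3) - 147 = 0 → quotient x^2 - 14x + 49, remainder 0.
Solve the quadratic x^2 - 14x + 49 = 0: discriminant = (-14)^2 - 4(1)(49) = 196 - 196 = 0.
Discriminant = 0, so a double root: x = 14/2 = 7.
Collecting all roots found:

x = 3, x = 7 (multiplicity 2)


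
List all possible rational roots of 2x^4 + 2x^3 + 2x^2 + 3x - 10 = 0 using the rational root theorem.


Rational root theorem: possible roots are ±p/q where:
  p divides the constant term (-10): p ∈ {1, 2, 5, 10}
  q divides the leading coefficient (2): q ∈ {1, 2}

All possible rational roots: -10, -5, -5/2, -2, -1, -1/2, 1/2, 1, 2, 5/2, 5, 10

-10, -5, -5/2, -2, -1, -1/2, 1/2, 1, 2, 5/2, 5, 10


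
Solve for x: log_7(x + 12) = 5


Convert to exponential form: x + 12 = 7^5 = 16807
x = 16807 - 12 = 16795
Check: log_7(16795 + 12) = log_7(16807) = log_7(16807) = 5 ✓

x = 16795


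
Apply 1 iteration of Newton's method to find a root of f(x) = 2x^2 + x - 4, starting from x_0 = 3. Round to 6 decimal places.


Newton's method: x_(n+1) = x_n - f(x_n)/f'(x_n)
f(x) = 2x^2 + x - 4
f'(x) = 4x + 1

Iteration 1:
  f(3.000000) = 17.000000
  f'(3.000000) = 13.000000
  x_1 = 3.000000 - (17.000000)/(13.000000) = 1.692308

x_1 = 1.692308


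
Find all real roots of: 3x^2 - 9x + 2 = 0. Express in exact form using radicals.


Using the quadratic formula: x = (-b ± sqrt(b^2 - 4ac)) / (2a)
Here a = 3, b = -9, c = 2
Discriminant = b^2 - 4ac = (-9)^2 - 4(3)(2) = 81 - 24 = 57
Since discriminant = 57 > 0, there are two real roots.
x = (9 ± sqrt(57)) / 6
Numerically: x ≈ 2.7583 or x ≈ 0.2417

x = (9 + sqrt(57)) / 6 or x = (9 - sqrt(57)) / 6


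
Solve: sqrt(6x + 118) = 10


Square both sides: 6x + 118 = 10^2 = 100
6x = 100 - 118 = -18
x = -3
Check: sqrt(6*(-3) + 118) = sqrt(100) = 10 ✓

x = -3


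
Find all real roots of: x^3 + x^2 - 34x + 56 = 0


Let p(x) = x^3 + x^2 - 34x + 56. By the rational root theorem (leading coefficient 1), any rational root is an integer divisor of 56: try ±1, ±2, ... in turn.
Test x = 1: value = 24 ≠ 0.
Test x = -1: value = 90 ≠ 0.
Test x = 2: value = 0 ✓, so (x - 2) is a factor.
Synthetic division by (x - 2): bring down 1; 1(2) + 1 = 3; 3(2) - 34 = -28; (-28)(2) + 56 = 0 → quotient x^2 + 3x - 28, remainder 0.
Solve the quadratic x^2 + 3x - 28 = 0: discriminant = 3^2 - 4(1)(-28) = 9 + 112 = 121.
sqrt(121) = 11, so x = (-3 ± 11)/2: x = 4 or x = -7.

x = -7, x = 2, x = 4


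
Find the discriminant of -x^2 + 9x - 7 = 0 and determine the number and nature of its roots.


For ax^2 + bx + c = 0, discriminant D = b^2 - 4ac
Here a = -1, b = 9, c = -7
D = (9)^2 - 4(-1)(-7) = 81 - 28 = 53

D = 53 > 0 but not a perfect square
The equation has 2 distinct real irrational roots.

Discriminant = 53, 2 distinct real irrational roots


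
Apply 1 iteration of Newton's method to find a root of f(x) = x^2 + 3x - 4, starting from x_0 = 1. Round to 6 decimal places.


Newton's method: x_(n+1) = x_n - f(x_n)/f'(x_n)
f(x) = x^2 + 3x - 4
f'(x) = 2x + 3

Iteration 1:
  f(1.000000) = 0.000000
  f'(1.000000) = 5.000000
  x_1 = 1.000000 - (0.000000)/(5.000000) = 1.000000

x_1 = 1.000000


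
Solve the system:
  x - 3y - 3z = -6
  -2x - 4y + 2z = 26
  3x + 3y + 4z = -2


Using Cramer's rule. Expand each determinant along the first row.
D  = 1*[(-4)*4 - 2*3] - (-3)*[(-2)*4 - 2*3] + (-3)*[(-2)*3 - (-4)*3]
  = 1*(-22) - (-3)*(-14) + (-3)*(6) = -82
Dx = (-6)*[(-4)*4 - 2*3] - (-3)*[26*4 - 2*(-2)] + (-3)*[26*3 - (-4)*(-2)]
  = (-6)*(-22) - (-3)*(108) + (-3)*(70) = 246
Dy = 1*[26*4 - 2*(-2)] - (-6)*[(-2)*4 - 2*3] + (-3)*[(-2)*(-2) - 26*3]
  = 1*(108) - (-6)*(-14) + (-3)*(-74) = 246
Dz = 1*[(-4)*(-2) - 26*3] - (-3)*[(-2)*(-2) - 26*3] + (-6)*[(-2)*3 - (-4)*3]
  = 1*(-70) - (-3)*(-74) + (-6)*(6) = -328
x = Dx/D = 246/-82 = -3, y = Dy/D = 246/-82 = -3, z = Dz/D = -328/-82 = 4
Check eq1: (1)(-3) + (-3)(-3) + (-3)(4) = -6 = -6 ✓
Check eq2: (-2)(-3) + (-4)(-3) + (2)(4) = 26 = 26 ✓
Check eq3: (3)(-3) + (3)(-3) + (4)(4) = -2 = -2 ✓

x = -3, y = -3, z = 4


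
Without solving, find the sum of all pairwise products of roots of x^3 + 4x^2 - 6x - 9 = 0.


By Vieta's formulas for x^3 + bx^2 + cx + d = 0:
  r1 + r2 + r3 = -b/a = -4
  r1*r2 + r1*r3 + r2*r3 = c/a = -6
  r1*r2*r3 = -d/a = 9


Sum of pairwise products = -6


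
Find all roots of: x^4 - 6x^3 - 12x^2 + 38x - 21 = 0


Let p(x) = x^4 - 6x^3 - 12x^2 + 38x - 21. By the rational root theorem (leading coefficient 1), any rational root is an integer divisor of 21: try ±1, ±2, ... in turn.
Test x = 1: value = 0 ✓, so (x - 1) is a factor.
Synthetic division by (x - 1): bring down 1; 1(1) - 6 = -5; (-5)(1) - 12 = -17; (-17)(1) + 38 = 21; 21(1) - 21 = 0 → quotient x^3 - 5x^2 - 17x + 21, remainder 0.
Continue with the quotient x^3 - 5x^2 - 17x + 21 (candidates must divide 21; re-test x = 1 first in case it repeats).
Test x = 1: value = 0 ✓, so (x - 1) is a factor.
Synthetic division by (x - 1): bring down 1; 1(1) - 5 = -4; (-4)(1) - 17 = -21; (-21)(1) + 21 = 0 → quotient x^2 - 4x - 21, remainder 0.
Solve the quadratic x^2 - 4x - 21 = 0: discriminant = (-4)^2 - 4(1)(-21) = 16 + 84 = 100.
sqrt(100) = 10, so x = (4 ± 10)/2: x = 7 or x = -3.
Collecting all roots found:

x = -3, x = 1 (multiplicity 2), x = 7


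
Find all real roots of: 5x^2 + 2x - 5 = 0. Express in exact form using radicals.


Using the quadratic formula: x = (-b ± sqrt(b^2 - 4ac)) / (2a)
Here a = 5, b = 2, c = -5
Discriminant = b^2 - 4ac = 2^2 - 4(5)(-5) = 4 + 100 = 104
Since discriminant = 104 > 0, there are two real roots.
x = (-2 ± 2*sqrt(26)) / 10
Simplifying: x = (-1 ± sqrt(26)) / 5
Numerically: x ≈ 0.8198 or x ≈ -1.2198

x = (-1 + sqrt(26)) / 5 or x = (-1 - sqrt(26)) / 5


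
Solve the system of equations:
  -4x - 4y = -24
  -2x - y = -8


Using Cramer's rule:
Determinant D = (-4)(-1) - (-2)(-4) = 4 - 8 = -4
Dx = (-24)(-1) - (-8)(-4) = 24 - 32 = -8
Dy = (-4)(-8) - (-2)(-24) = 32 - 48 = -16
x = Dx/D = -8/-4 = 2
y = Dy/D = -16/-4 = 4

x = 2, y = 4


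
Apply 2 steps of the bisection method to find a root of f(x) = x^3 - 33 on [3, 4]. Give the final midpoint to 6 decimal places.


f(x) = x^3 - 33
f(3) = -6 < 0
f(4) = 31 > 0

Step 1: midpoint = (3.000000 + 4.000000)/2 = 3.500000
  f(3.500000) = 9.875000
  f(mid) > 0, so root is in [3.000000, 3.500000]

Step 2: midpoint = (3.000000 + 3.500000)/2 = 3.250000
  f(3.250000) = 1.328125
  f(mid) > 0, so root is in [3.000000, 3.250000]

midpoint = 3.250000


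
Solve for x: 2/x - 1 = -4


Subtract -1 from both sides: 2/x = -3
Multiply both sides by x: 2 = -3 * x
Divide by -3: x = -2/3

x = -2/3


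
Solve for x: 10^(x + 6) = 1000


Express both sides with the same base.
1000 = 10^3
Since the bases match, equate exponents: x + 6 = 3
So x = 3 - (6) = -3

x = -3


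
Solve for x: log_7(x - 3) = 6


Convert to exponential form: x - 3 = 7^6 = 117649
x = 117649 + 3 = 117652
Check: log_7(117652 - 3) = log_7(117649) = log_7(117649) = 6 ✓

x = 117652


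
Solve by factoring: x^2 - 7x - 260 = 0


We need two numbers that multiply to -260 and add to -7.
Those numbers are 13 and -20 (since 13 * (-20) = -260 and 13 + (-20) = -7).
So x^2 - 7x - 260 = (x + 13)(x - 20) = 0
Setting each factor to zero: x = -13 or x = 20

x = -13, x = 20


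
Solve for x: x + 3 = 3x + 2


Starting with: x + 3 = 3x + 2
Move all x terms to left: (1 - 3)x = 2 - 3
Simplify: -2x = -1
Divide both sides by -2: x = 1/2

x = 1/2


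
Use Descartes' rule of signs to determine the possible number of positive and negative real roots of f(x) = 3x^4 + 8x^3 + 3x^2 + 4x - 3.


Descartes' rule of signs:

For positive roots, count sign changes in f(x) = 3x^4 + 8x^3 + 3x^2 + 4x - 3:
Signs of coefficients: +, +, +, +, -
Number of sign changes: 1
Possible positive real roots: 1

For negative roots, examine f(-x) = 3x^4 - 8x^3 + 3x^2 - 4x - 3:
Signs of coefficients: +, -, +, -, -
Number of sign changes: 3
Possible negative real roots: 3, 1

Positive roots: 1; Negative roots: 3 or 1


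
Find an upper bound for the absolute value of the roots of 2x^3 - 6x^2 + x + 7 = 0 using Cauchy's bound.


Cauchy's bound: all roots r satisfy |r| <= 1 + max(|a_i/a_n|) for i = 0,...,n-1
where a_n is the leading coefficient.

Coefficients: [2, -6, 1, 7]
Leading coefficient a_n = 2
Ratios |a_i/a_n|: 3, 1/2, 7/2
Maximum ratio: 7/2
Cauchy's bound: |r| <= 1 + 7/2 = 9/2

Upper bound = 9/2


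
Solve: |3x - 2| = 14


An absolute value equation |expr| = 14 gives two cases:
Case 1: 3x - 2 = 14
  3x = 16, so x = 16/3
Case 2: 3x - 2 = -14
  3x = -12, so x = -4

x = -4, x = 16/3


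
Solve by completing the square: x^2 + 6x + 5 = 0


Start: x^2 + 6x + 5 = 0
Move constant: x^2 + 6x = -5
Half of 6 is 3, squared is 9
Add 9 to both sides: x^2 + 6x + 9 = 4
(x + 3)^2 = 4
x + 3 = ±2
x = -3 + 2 = -1 or x = -3 - 2 = -5

x = -5, x = -1


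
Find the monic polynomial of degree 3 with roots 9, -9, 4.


A monic polynomial with roots 9, -9, 4 is:
p(x) = (x - 9)(x + 9)(x - 4)
After multiplying by (x - 9): x - 9
After multiplying by (x + 9): x^2 - 81
After multiplying by (x - 4): x^3 - 4x^2 - 81x + 324

x^3 - 4x^2 - 81x + 324


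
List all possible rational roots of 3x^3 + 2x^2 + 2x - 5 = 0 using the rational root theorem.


Rational root theorem: possible roots are ±p/q where:
  p divides the constant term (-5): p ∈ {1, 5}
  q divides the leading coefficient (3): q ∈ {1, 3}

All possible rational roots: -5, -5/3, -1, -1/3, 1/3, 1, 5/3, 5

-5, -5/3, -1, -1/3, 1/3, 1, 5/3, 5


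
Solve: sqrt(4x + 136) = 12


Square both sides: 4x + 136 = 12^2 = 144
4x = 144 - 136 = 8
x = 2
Check: sqrt(4*2 + 136) = sqrt(144) = 12 ✓

x = 2


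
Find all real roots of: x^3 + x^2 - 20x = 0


The constant term is 0, so x = 0 is a root. Factor out x:
  x(x^2 + x - 20) = 0
Solve the quadratic x^2 + x - 20 = 0: discriminant = 1^2 - 4(1)(-20) = 1 + 80 = 81.
sqrt(81) = 9, so x = (-1 ± 9)/2: x = 4 or x = -5.

x = -5, x = 0, x = 4


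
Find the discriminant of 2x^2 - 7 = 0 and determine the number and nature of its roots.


For ax^2 + bx + c = 0, discriminant D = b^2 - 4ac
Here a = 2, b = 0, c = -7
D = (0)^2 - 4(2)(-7) = 0 + 56 = 56

D = 56 > 0 but not a perfect square
The equation has 2 distinct real irrational roots.

Discriminant = 56, 2 distinct real irrational roots


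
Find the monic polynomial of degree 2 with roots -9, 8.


A monic polynomial with roots -9, 8 is:
p(x) = (x + 9)(x - 8)
After multiplying by (x + 9): x + 9
After multiplying by (x - 8): x^2 + x - 72

x^2 + x - 72


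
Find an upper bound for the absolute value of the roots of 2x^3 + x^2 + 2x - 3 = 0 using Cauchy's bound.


Cauchy's bound: all roots r satisfy |r| <= 1 + max(|a_i/a_n|) for i = 0,...,n-1
where a_n is the leading coefficient.

Coefficients: [2, 1, 2, -3]
Leading coefficient a_n = 2
Ratios |a_i/a_n|: 1/2, 1, 3/2
Maximum ratio: 3/2
Cauchy's bound: |r| <= 1 + 3/2 = 5/2

Upper bound = 5/2


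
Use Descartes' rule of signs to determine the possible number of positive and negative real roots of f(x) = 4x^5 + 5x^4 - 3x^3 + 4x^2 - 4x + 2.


Descartes' rule of signs:

For positive roots, count sign changes in f(x) = 4x^5 + 5x^4 - 3x^3 + 4x^2 - 4x + 2:
Signs of coefficients: +, +, -, +, -, +
Number of sign changes: 4
Possible positive real roots: 4, 2, 0

For negative roots, examine f(-x) = -4x^5 + 5x^4 + 3x^3 + 4x^2 + 4x + 2:
Signs of coefficients: -, +, +, +, +, +
Number of sign changes: 1
Possible negative real roots: 1

Positive roots: 4 or 2 or 0; Negative roots: 1


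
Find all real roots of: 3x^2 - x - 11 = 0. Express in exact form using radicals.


Using the quadratic formula: x = (-b ± sqrt(b^2 - 4ac)) / (2a)
Here a = 3, b = -1, c = -11
Discriminant = b^2 - 4ac = (-1)^2 - 4(3)(-11) = 1 + 132 = 133
Since discriminant = 133 > 0, there are two real roots.
x = (1 ± sqrt(133)) / 6
Numerically: x ≈ 2.0888 or x ≈ -1.7554

x = (1 + sqrt(133)) / 6 or x = (1 - sqrt(133)) / 6


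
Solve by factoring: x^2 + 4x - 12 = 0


We need two numbers that multiply to -12 and add to 4.
Those numbers are 6 and -2 (since 6 * (-2) = -12 and 6 + (-2) = 4).
So x^2 + 4x - 12 = (x + 6)(x - 2) = 0
Setting each factor to zero: x = -6 or x = 2

x = -6, x = 2


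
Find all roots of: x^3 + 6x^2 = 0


The lowest-degree term is x^2, so x = 0 is a root with multiplicity 2. Factor out x^2:
  x + 6 = 0
Linear factor x + 6 = 0 gives x = -6.
Collecting all roots found:

x = -6, x = 0 (multiplicity 2)


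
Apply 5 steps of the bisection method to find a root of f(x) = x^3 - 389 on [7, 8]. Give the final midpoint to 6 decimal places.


f(x) = x^3 - 389
f(7) = -46 < 0
f(8) = 123 > 0

Step 1: midpoint = (7.000000 + 8.000000)/2 = 7.500000
  f(7.500000) = 32.875000
  f(mid) > 0, so root is in [7.000000, 7.500000]

Step 2: midpoint = (7.000000 + 7.500000)/2 = 7.250000
  f(7.250000) = -7.921875
  f(mid) < 0, so root is in [7.250000, 7.500000]

Step 3: midpoint = (7.250000 + 7.500000)/2 = 7.375000
  f(7.375000) = 12.130859
  f(mid) > 0, so root is in [7.250000, 7.375000]

Step 4: midpoint = (7.250000 + 7.375000)/2 = 7.312500
  f(7.312500) = 2.018799
  f(mid) > 0, so root is in [7.250000, 7.312500]

Step 5: midpoint = (7.250000 + 7.312500)/2 = 7.281250
  f(7.281250) = -2.972870
  f(mid) < 0, so root is in [7.281250, 7.312500]

midpoint = 7.281250


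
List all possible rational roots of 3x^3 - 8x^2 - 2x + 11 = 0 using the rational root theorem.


Rational root theorem: possible roots are ±p/q where:
  p divides the constant term (11): p ∈ {1, 11}
  q divides the leading coefficient (3): q ∈ {1, 3}

All possible rational roots: -11, -11/3, -1, -1/3, 1/3, 1, 11/3, 11

-11, -11/3, -1, -1/3, 1/3, 1, 11/3, 11


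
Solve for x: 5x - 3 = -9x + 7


Starting with: 5x - 3 = -9x + 7
Move all x terms to left: (5 + 9)x = 7 + 3
Simplify: 14x = 10
Divide both sides by 14: x = 5/7

x = 5/7


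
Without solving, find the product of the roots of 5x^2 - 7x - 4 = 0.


By Vieta's formulas for ax^2 + bx + c = 0:
  Sum of roots = -b/a
  Product of roots = c/a

Here a = 5, b = -7, c = -4
Sum = -(-7)/5 = 7/5
Product = -4/5 = -4/5

Product = -4/5


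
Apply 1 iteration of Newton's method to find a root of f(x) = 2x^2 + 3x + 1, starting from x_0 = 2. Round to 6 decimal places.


Newton's method: x_(n+1) = x_n - f(x_n)/f'(x_n)
f(x) = 2x^2 + 3x + 1
f'(x) = 4x + 3

Iteration 1:
  f(2.000000) = 15.000000
  f'(2.000000) = 11.000000
  x_1 = 2.000000 - (15.000000)/(11.000000) = 0.636364

x_1 = 0.636364


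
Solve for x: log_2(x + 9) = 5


Convert to exponential form: x + 9 = 2^5 = 32
x = 32 - 9 = 23
Check: log_2(23 + 9) = log_2(32) = log_2(32) = 5 ✓

x = 23


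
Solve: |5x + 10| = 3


An absolute value equation |expr| = 3 gives two cases:
Case 1: 5x + 10 = 3
  5x = -7, so x = -7/5
Case 2: 5x + 10 = -3
  5x = -13, so x = -13/5

x = -13/5, x = -7/5


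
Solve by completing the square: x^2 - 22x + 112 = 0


Start: x^2 - 22x + 112 = 0
Move constant: x^2 - 22x = -112
Half of -22 is -11, squared is 121
Add 121 to both sides: x^2 - 22x + 121 = 9
(x - 11)^2 = 9
x - 11 = ±3
x = 11 + 3 = 14 or x = 11 - 3 = 8

x = 8, x = 14


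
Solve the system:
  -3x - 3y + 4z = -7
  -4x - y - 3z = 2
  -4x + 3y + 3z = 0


Using Cramer's rule. Expand each determinant along the first row.
D  = (-3)*[(-1)*3 - (-3)*3] - (-3)*[(-4)*3 - (-3)*(-4)] + 4*[(-4)*3 - (-1)*(-4)]
  = (-3)*(6) - (-3)*(-24) + 4*(-16) = -154
Dx = (-7)*[(-1)*3 - (-3)*3] - (-3)*[2*3 - (-3)*0] + 4*[2*3 - (-1)*0]
  = (-7)*(6) - (-3)*(6) + 4*(6) = 0
Dy = (-3)*[2*3 - (-3)*0] - (-7)*[(-4)*3 - (-3)*(-4)] + 4*[(-4)*0 - 2*(-4)]
  = (-3)*(6) - (-7)*(-24) + 4*(8) = -154
Dz = (-3)*[(-1)*0 - 2*3] - (-3)*[(-4)*0 - 2*(-4)] + (-7)*[(-4)*3 - (-1)*(-4)]
  = (-3)*(-6) - (-3)*(8) + (-7)*(-16) = 154
x = Dx/D = 0/-154 = 0, y = Dy/D = -154/-154 = 1, z = Dz/D = 154/-154 = -1
Check eq1: (-3)(0) + (-3)(1) + (4)(-1) = -7 = -7 ✓
Check eq2: (-4)(0) + (-1)(1) + (-3)(-1) = 2 = 2 ✓
Check eq3: (-4)(0) + (3)(1) + (3)(-1) = 0 = 0 ✓

x = 0, y = 1, z = -1


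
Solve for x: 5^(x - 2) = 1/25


Express both sides with the same base.
1/25 = 5^(-2)
Since the bases match, equate exponents: x - 2 = -2
So x = -2 - (-2) = 0

x = 0


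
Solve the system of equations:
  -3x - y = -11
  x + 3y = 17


Using Cramer's rule:
Determinant D = (-3)(3) - (1)(-1) = -9 + 1 = -8
Dx = (-11)(3) - (17)(-1) = -33 + 17 = -16
Dy = (-3)(17) - (1)(-11) = -51 + 11 = -40
x = Dx/D = -16/-8 = 2
y = Dy/D = -40/-8 = 5

x = 2, y = 5


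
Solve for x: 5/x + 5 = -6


Subtract 5 from both sides: 5/x = -11
Multiply both sides by x: 5 = -11 * x
Divide by -11: x = -5/11

x = -5/11


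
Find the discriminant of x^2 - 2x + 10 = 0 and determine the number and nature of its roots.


For ax^2 + bx + c = 0, discriminant D = b^2 - 4ac
Here a = 1, b = -2, c = 10
D = (-2)^2 - 4(1)(10) = 4 - 40 = -36

D = -36 < 0
The equation has no real roots (2 complex conjugate roots).

Discriminant = -36, no real roots (2 complex conjugate roots)


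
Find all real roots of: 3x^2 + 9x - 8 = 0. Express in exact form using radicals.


Using the quadratic formula: x = (-b ± sqrt(b^2 - 4ac)) / (2a)
Here a = 3, b = 9, c = -8
Discriminant = b^2 - 4ac = 9^2 - 4(3)(-8) = 81 + 96 = 177
Since discriminant = 177 > 0, there are two real roots.
x = (-9 ± sqrt(177)) / 6
Numerically: x ≈ 0.7174 or x ≈ -3.7174

x = (-9 + sqrt(177)) / 6 or x = (-9 - sqrt(177)) / 6


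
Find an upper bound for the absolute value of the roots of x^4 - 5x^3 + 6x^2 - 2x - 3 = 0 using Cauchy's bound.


Cauchy's bound: all roots r satisfy |r| <= 1 + max(|a_i/a_n|) for i = 0,...,n-1
where a_n is the leading coefficient.

Coefficients: [1, -5, 6, -2, -3]
Leading coefficient a_n = 1
Ratios |a_i/a_n|: 5, 6, 2, 3
Maximum ratio: 6
Cauchy's bound: |r| <= 1 + 6 = 7

Upper bound = 7


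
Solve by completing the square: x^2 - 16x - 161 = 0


Start: x^2 - 16x - 161 = 0
Move constant: x^2 - 16x = 161
Half of -16 is -8, squared is 64
Add 64 to both sides: x^2 - 16x + 64 = 225
(x - 8)^2 = 225
x - 8 = ±15
x = 8 + 15 = 23 or x = 8 - 15 = -7

x = -7, x = 23


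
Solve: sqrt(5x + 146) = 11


Square both sides: 5x + 146 = 11^2 = 121
5x = 121 - 146 = -25
x = -5
Check: sqrt(5*(-5) + 146) = sqrt(121) = 11 ✓

x = -5


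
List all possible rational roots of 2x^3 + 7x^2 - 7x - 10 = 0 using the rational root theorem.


Rational root theorem: possible roots are ±p/q where:
  p divides the constant term (-10): p ∈ {1, 2, 5, 10}
  q divides the leading coefficient (2): q ∈ {1, 2}

All possible rational roots: -10, -5, -5/2, -2, -1, -1/2, 1/2, 1, 2, 5/2, 5, 10

-10, -5, -5/2, -2, -1, -1/2, 1/2, 1, 2, 5/2, 5, 10


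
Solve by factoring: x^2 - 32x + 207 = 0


We need two numbers that multiply to 207 and add to -32.
Those numbers are -9 and -23 (since (-9) * (-23) = 207 and (-9) + (-23) = -32).
So x^2 - 32x + 207 = (x - 9)(x - 23) = 0
Setting each factor to zero: x = 9 or x = 23

x = 9, x = 23


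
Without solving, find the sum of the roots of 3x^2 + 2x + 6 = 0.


By Vieta's formulas for ax^2 + bx + c = 0:
  Sum of roots = -b/a
  Product of roots = c/a

Here a = 3, b = 2, c = 6
Sum = -(2)/3 = -2/3
Product = 6/3 = 2

Sum = -2/3


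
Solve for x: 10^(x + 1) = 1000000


Express both sides with the same base.
1000000 = 10^6
Since the bases match, equate exponents: x + 1 = 6
So x = 6 - (1) = 5

x = 5


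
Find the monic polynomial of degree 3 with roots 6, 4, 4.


A monic polynomial with roots 6, 4, 4 is:
p(x) = (x - 6)(x - 4)(x - 4)
After multiplying by (x - 6): x - 6
After multiplying by (x - 4): x^2 - 10x + 24
After multiplying by (x - 4): x^3 - 14x^2 + 64x - 96

x^3 - 14x^2 + 64x - 96


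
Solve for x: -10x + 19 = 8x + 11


Starting with: -10x + 19 = 8x + 11
Move all x terms to left: (-10 - 8)x = 11 - 19
Simplify: -18x = -8
Divide both sides by -18: x = 4/9

x = 4/9


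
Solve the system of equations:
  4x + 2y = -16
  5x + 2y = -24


Using Cramer's rule:
Determinant D = (4)(2) - (5)(2) = 8 - 10 = -2
Dx = (-16)(2) - (-24)(2) = -32 + 48 = 16
Dy = (4)(-24) - (5)(-16) = -96 + 80 = -16
x = Dx/D = 16/-2 = -8
y = Dy/D = -16/-2 = 8

x = -8, y = 8


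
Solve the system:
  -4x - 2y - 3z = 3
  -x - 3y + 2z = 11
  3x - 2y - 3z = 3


Using Cramer's rule. Expand each determinant along the first row.
D  = (-4)*[(-3)*(-3) - 2*(-2)] - (-2)*[(-1)*(-3) - 2*3] + (-3)*[(-1)*(-2) - (-3)*3]
  = (-4)*(13) - (-2)*(-3) + (-3)*(11) = -91
Dx = 3*[(-3)*(-3) - 2*(-2)] - (-2)*[11*(-3) - 2*3] + (-3)*[11*(-2) - (-3)*3]
  = 3*(13) - (-2)*(-39) + (-3)*(-13) = 0
Dy = (-4)*[11*(-3) - 2*3] - 3*[(-1)*(-3) - 2*3] + (-3)*[(-1)*3 - 11*3]
  = (-4)*(-39) - 3*(-3) + (-3)*(-36) = 273
Dz = (-4)*[(-3)*3 - 11*(-2)] - (-2)*[(-1)*3 - 11*3] + 3*[(-1)*(-2) - (-3)*3]
  = (-4)*(13) - (-2)*(-36) + 3*(11) = -91
x = Dx/D = 0/-91 = 0, y = Dy/D = 273/-91 = -3, z = Dz/D = -91/-91 = 1
Check eq1: (-4)(0) + (-2)(-3) + (-3)(1) = 3 = 3 ✓
Check eq2: (-1)(0) + (-3)(-3) + (2)(1) = 11 = 11 ✓
Check eq3: (3)(0) + (-2)(-3) + (-3)(1) = 3 = 3 ✓

x = 0, y = -3, z = 1


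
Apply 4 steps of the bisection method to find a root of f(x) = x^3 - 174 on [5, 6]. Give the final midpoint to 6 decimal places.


f(x) = x^3 - 174
f(5) = -49 < 0
f(6) = 42 > 0

Step 1: midpoint = (5.000000 + 6.000000)/2 = 5.500000
  f(5.500000) = -7.625000
  f(mid) < 0, so root is in [5.500000, 6.000000]

Step 2: midpoint = (5.500000 + 6.000000)/2 = 5.750000
  f(5.750000) = 16.109375
  f(mid) > 0, so root is in [5.500000, 5.750000]

Step 3: midpoint = (5.500000 + 5.750000)/2 = 5.625000
  f(5.625000) = 3.978516
  f(mid) > 0, so root is in [5.500000, 5.625000]

Step 4: midpoint = (5.500000 + 5.625000)/2 = 5.562500
  f(5.562500) = -1.888428
  f(mid) < 0, so root is in [5.562500, 5.625000]

midpoint = 5.562500


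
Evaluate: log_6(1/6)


We need the exponent such that 6^? = 1/6
6^(-1) = 1/6^1 = 1/6
Therefore log_6(1/6) = -1

-1


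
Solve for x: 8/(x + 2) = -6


Multiply both sides by (x + 2): 8 = -6(x + 2)
Distribute: 8 = -6x - 12
-6x = 8 + 12 = 20
x = -10/3

x = -10/3


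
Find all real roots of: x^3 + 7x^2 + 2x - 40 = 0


Let p(x) = x^3 + 7x^2 + 2x - 40. By the rational root theorem (leading coefficient 1), any rational root is an integer divisor of 40: try ±1, ±2, ... in turn.
Test x = 1: value = -30 ≠ 0.
Test x = -1: value = -36 ≠ 0.
Test x = 2: value = 0 ✓, so (x - 2) is a factor.
Synthetic division by (x - 2): bring down 1; 1(2) + 7 = 9; 9(2) + 2 = 20; 20(2) - 40 = 0 → quotient x^2 + 9x + 20, remainder 0.
Solve the quadratic x^2 + 9x + 20 = 0: discriminant = 9^2 - 4(1)(20) = 81 - 80 = 1.
sqrt(1) = 1, so x = (-9 ± 1)/2: x = -4 or x = -5.

x = -5, x = -4, x = 2


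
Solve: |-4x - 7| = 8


An absolute value equation |expr| = 8 gives two cases:
Case 1: -4x - 7 = 8
  -4x = 15, so x = -15/4
Case 2: -4x - 7 = -8
  -4x = -1, so x = 1/4

x = -15/4, x = 1/4


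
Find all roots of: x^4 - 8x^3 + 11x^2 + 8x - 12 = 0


Let p(x) = x^4 - 8x^3 + 11x^2 + 8x - 12. By the rational root theorem (leading coefficient 1), any rational root is an integer divisor of 12: try ±1, ±2, ... in turn.
Test x = 1: value = 0 ✓, so (x - 1) is a factor.
Synthetic division by (x - 1): bring down 1; 1(1) - 8 = -7; (-7)(1) + 11 = 4; 4(1) + 8 = 12; 12(1) - 12 = 0 → quotient x^3 - 7x^2 + 4x + 12, remainder 0.
Continue with the quotient x^3 - 7x^2 + 4x + 12 (candidates must divide 12; re-test x = 1 first in case it repeats).
Test x = 1: value = 10 ≠ 0.
Test x = -1: value = 0 ✓, so (x + 1) is a factor.
Synthetic division by (x + 1): bring down 1; 1(-1) - 7 = -8; (-8)(-1) + 4 = 12; 12(-1) + 12 = 0 → quotient x^2 - 8x + 12, remainder 0.
Solve the quadratic x^2 - 8x + 12 = 0: discriminant = (-8)^2 - 4(1)(12) = 64 - 48 = 16.
sqrt(16) = 4, so x = (8 ± 4)/2: x = 6 or x = 2.
Collecting all roots found:

x = -1, x = 1, x = 2, x = 6


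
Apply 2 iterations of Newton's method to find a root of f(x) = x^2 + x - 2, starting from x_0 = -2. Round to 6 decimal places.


Newton's method: x_(n+1) = x_n - f(x_n)/f'(x_n)
f(x) = x^2 + x - 2
f'(x) = 2x + 1

Iteration 1:
  f(-2.000000) = 0.000000
  f'(-2.000000) = -3.000000
  x_1 = -2.000000 - (0.000000)/(-3.000000) = -2.000000

Iteration 2:
  f(-2.000000) = 0.000000
  f'(-2.000000) = -3.000000
  x_2 = -2.000000 - (0.000000)/(-3.000000) = -2.000000

x_2 = -2.000000


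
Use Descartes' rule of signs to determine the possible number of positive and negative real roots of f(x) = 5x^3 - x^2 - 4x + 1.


Descartes' rule of signs:

For positive roots, count sign changes in f(x) = 5x^3 - x^2 - 4x + 1:
Signs of coefficients: +, -, -, +
Number of sign changes: 2
Possible positive real roots: 2, 0

For negative roots, examine f(-x) = -5x^3 - x^2 + 4x + 1:
Signs of coefficients: -, -, +, +
Number of sign changes: 1
Possible negative real roots: 1

Positive roots: 2 or 0; Negative roots: 1


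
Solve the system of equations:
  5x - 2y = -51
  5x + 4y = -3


Using Cramer's rule:
Determinant D = (5)(4) - (5)(-2) = 20 + 10 = 30
Dx = (-51)(4) - (-3)(-2) = -204 - 6 = -210
Dy = (5)(-3) - (5)(-51) = -15 + 255 = 240
x = Dx/D = -210/30 = -7
y = Dy/D = 240/30 = 8

x = -7, y = 8


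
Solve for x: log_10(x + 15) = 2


Convert to exponential form: x + 15 = 10^2 = 100
x = 100 - 15 = 85
Check: log_10(85 + 15) = log_10(100) = log_10(100) = 2 ✓

x = 85


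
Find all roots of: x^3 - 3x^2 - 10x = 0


The constant term is 0, so x = 0 is a root. Factor out x:
  x^2 - 3x - 10 = 0
Solve the quadratic x^2 - 3x - 10 = 0: discriminant = (-3)^2 - 4(1)(-10) = 9 + 40 = 49.
sqrt(49) = 7, so x = (3 ± 7)/2: x = 5 or x = -2.
Collecting all roots found:

x = -2, x = 0, x = 5


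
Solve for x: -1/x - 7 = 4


Subtract -7 from both sides: -1/x = 11
Multiply both sides by x: -1 = 11 * x
Divide by 11: x = -1/11

x = -1/11


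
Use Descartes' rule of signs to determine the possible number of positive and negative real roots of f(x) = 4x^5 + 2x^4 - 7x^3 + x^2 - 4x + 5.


Descartes' rule of signs:

For positive roots, count sign changes in f(x) = 4x^5 + 2x^4 - 7x^3 + x^2 - 4x + 5:
Signs of coefficients: +, +, -, +, -, +
Number of sign changes: 4
Possible positive real roots: 4, 2, 0

For negative roots, examine f(-x) = -4x^5 + 2x^4 + 7x^3 + x^2 + 4x + 5:
Signs of coefficients: -, +, +, +, +, +
Number of sign changes: 1
Possible negative real roots: 1

Positive roots: 4 or 2 or 0; Negative roots: 1


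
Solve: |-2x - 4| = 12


An absolute value equation |expr| = 12 gives two cases:
Case 1: -2x - 4 = 12
  -2x = 16, so x = -8
Case 2: -2x - 4 = -12
  -2x = -8, so x = 4

x = -8, x = 4
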